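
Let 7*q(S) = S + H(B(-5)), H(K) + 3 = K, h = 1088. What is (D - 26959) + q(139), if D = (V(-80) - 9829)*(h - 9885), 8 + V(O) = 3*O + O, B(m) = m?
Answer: 625269321/7 ≈ 8.9324e+7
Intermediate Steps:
H(K) = -3 + K
V(O) = -8 + 4*O (V(O) = -8 + (3*O + O) = -8 + 4*O)
q(S) = -8/7 + S/7 (q(S) = (S + (-3 - 5))/7 = (S - 8)/7 = (-8 + S)/7 = -8/7 + S/7)
D = 89351129 (D = ((-8 + 4*(-80)) - 9829)*(1088 - 9885) = ((-8 - 320) - 9829)*(-8797) = (-328 - 9829)*(-8797) = -10157*(-8797) = 89351129)
(D - 26959) + q(139) = (89351129 - 26959) + (-8/7 + (⅐)*139) = 89324170 + (-8/7 + 139/7) = 89324170 + 131/7 = 625269321/7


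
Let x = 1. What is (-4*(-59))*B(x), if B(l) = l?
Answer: 236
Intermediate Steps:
(-4*(-59))*B(x) = -4*(-59)*1 = 236*1 = 236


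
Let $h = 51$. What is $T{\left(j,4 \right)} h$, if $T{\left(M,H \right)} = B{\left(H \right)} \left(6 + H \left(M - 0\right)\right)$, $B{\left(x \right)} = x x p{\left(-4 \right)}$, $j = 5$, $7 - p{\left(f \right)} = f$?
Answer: $233376$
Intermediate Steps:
$p{\left(f \right)} = 7 - f$
$B{\left(x \right)} = 11 x^{2}$ ($B{\left(x \right)} = x x \left(7 - -4\right) = x^{2} \left(7 + 4\right) = x^{2} \cdot 11 = 11 x^{2}$)
$T{\left(M,H \right)} = 11 H^{2} \left(6 + H M\right)$ ($T{\left(M,H \right)} = 11 H^{2} \left(6 + H \left(M - 0\right)\right) = 11 H^{2} \left(6 + H \left(M + 0\right)\right) = 11 H^{2} \left(6 + H M\right)$)
$T{\left(j,4 \right)} h = 11 \cdot 4^{2} \left(6 + 4 \cdot 5\right) 51 = 11 \cdot 16 \left(6 + 20\right) 51 = 11 \cdot 16 \cdot 26 \cdot 51 = 4576 \cdot 51 = 233376$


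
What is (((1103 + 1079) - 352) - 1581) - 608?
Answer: -359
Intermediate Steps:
(((1103 + 1079) - 352) - 1581) - 608 = ((2182 - 352) - 1581) - 608 = (1830 - 1581) - 608 = 249 - 608 = -359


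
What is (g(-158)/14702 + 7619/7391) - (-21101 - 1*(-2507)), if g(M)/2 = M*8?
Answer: 53172724221/2859539 ≈ 18595.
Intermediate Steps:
g(M) = 16*M (g(M) = 2*(M*8) = 2*(8*M) = 16*M)
(g(-158)/14702 + 7619/7391) - (-21101 - 1*(-2507)) = ((16*(-158))/14702 + 7619/7391) - (-21101 - 1*(-2507)) = (-2528*1/14702 + 7619*(1/7391)) - (-21101 + 2507) = (-1264/7351 + 401/389) - 1*(-18594) = 2456055/2859539 + 18594 = 53172724221/2859539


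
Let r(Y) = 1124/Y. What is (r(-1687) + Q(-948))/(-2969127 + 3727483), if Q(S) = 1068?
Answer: 450148/319836643 ≈ 0.0014074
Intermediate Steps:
(r(-1687) + Q(-948))/(-2969127 + 3727483) = (1124/(-1687) + 1068)/(-2969127 + 3727483) = (1124*(-1/1687) + 1068)/758356 = (-1124/1687 + 1068)*(1/758356) = (1800592/1687)*(1/758356) = 450148/319836643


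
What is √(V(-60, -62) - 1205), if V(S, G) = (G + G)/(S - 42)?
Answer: 29*I*√3723/51 ≈ 34.696*I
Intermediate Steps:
V(S, G) = 2*G/(-42 + S) (V(S, G) = (2*G)/(-42 + S) = 2*G/(-42 + S))
√(V(-60, -62) - 1205) = √(2*(-62)/(-42 - 60) - 1205) = √(2*(-62)/(-102) - 1205) = √(2*(-62)*(-1/102) - 1205) = √(62/51 - 1205) = √(-61393/51) = 29*I*√3723/51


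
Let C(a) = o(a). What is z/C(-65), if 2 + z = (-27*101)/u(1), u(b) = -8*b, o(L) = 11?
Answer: 2711/88 ≈ 30.807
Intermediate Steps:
C(a) = 11
z = 2711/8 (z = -2 + (-27*101)/((-8*1)) = -2 - 2727/(-8) = -2 - 2727*(-⅛) = -2 + 2727/8 = 2711/8 ≈ 338.88)
z/C(-65) = (2711/8)/11 = (2711/8)*(1/11) = 2711/88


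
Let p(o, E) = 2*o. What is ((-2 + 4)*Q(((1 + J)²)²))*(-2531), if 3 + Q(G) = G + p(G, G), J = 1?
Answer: -227790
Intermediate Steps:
Q(G) = -3 + 3*G (Q(G) = -3 + (G + 2*G) = -3 + 3*G)
((-2 + 4)*Q(((1 + J)²)²))*(-2531) = ((-2 + 4)*(-3 + 3*((1 + 1)²)²))*(-2531) = (2*(-3 + 3*(2²)²))*(-2531) = (2*(-3 + 3*4²))*(-2531) = (2*(-3 + 3*16))*(-2531) = (2*(-3 + 48))*(-2531) = (2*45)*(-2531) = 90*(-2531) = -227790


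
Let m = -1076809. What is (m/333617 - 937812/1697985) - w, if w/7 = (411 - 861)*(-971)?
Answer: -577551994240633373/188825553915 ≈ -3.0587e+6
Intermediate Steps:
w = 3058650 (w = 7*((411 - 861)*(-971)) = 7*(-450*(-971)) = 7*436950 = 3058650)
(m/333617 - 937812/1697985) - w = (-1076809/333617 - 937812/1697985) - 1*3058650 = (-1076809*1/333617 - 937812*1/1697985) - 3058650 = (-1076809/333617 - 312604/565995) - 3058650 = -713758518623/188825553915 - 3058650 = -577551994240633373/188825553915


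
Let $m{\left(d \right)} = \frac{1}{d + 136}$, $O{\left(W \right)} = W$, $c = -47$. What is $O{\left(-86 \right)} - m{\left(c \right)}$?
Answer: $- \frac{7655}{89} \approx -86.011$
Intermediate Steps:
$m{\left(d \right)} = \frac{1}{136 + d}$
$O{\left(-86 \right)} - m{\left(c \right)} = -86 - \frac{1}{136 - 47} = -86 - \frac{1}{89} = - \frac{7655}{89}$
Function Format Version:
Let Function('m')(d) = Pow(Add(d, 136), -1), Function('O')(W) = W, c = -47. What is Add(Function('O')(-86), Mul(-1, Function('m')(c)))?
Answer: Rational(-7655, 89) ≈ -86.011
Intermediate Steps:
Function('m')(d) = Pow(Add(136, d), -1)
Add(Function('O')(-86), Mul(-1, Function('m')(c))) = Add(-86, Mul(-1, Pow(Add(136, -47), -1))) = Add(-86, Mul(-1, Pow(89, -1))) = Add(-86, Mul(-1, Rational(1, 89))) = Add(-86, Rational(-1, 89)) = Rational(-7655, 89)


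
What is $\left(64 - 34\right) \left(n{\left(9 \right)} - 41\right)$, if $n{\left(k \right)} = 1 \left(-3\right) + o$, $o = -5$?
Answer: $-1470$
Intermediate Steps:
$n{\left(k \right)} = -8$ ($n{\left(k \right)} = 1 \left(-3\right) - 5 = -3 - 5 = -8$)
$\left(64 - 34\right) \left(n{\left(9 \right)} - 41\right) = \left(64 - 34\right) \left(-8 - 41\right) = \left(64 - 34\right) \left(-49\right) = 30 \left(-49\right) = -1470$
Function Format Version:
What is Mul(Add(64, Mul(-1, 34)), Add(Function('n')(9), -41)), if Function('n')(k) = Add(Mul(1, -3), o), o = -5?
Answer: -1470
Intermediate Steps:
Function('n')(k) = -8 (Function('n')(k) = Add(Mul(1, -3), -5) = Add(-3, -5) = -8)
Mul(Add(64, Mul(-1, 34)), Add(Function('n')(9), -41)) = Mul(Add(64, Mul(-1, 34)), Add(-8, -41)) = Mul(Add(64, -34), -49) = Mul(30, -49) = -1470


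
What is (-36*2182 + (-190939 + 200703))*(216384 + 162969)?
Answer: -26094934164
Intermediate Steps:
(-36*2182 + (-190939 + 200703))*(216384 + 162969) = (-78552 + 9764)*379353 = -68788*379353 = -26094934164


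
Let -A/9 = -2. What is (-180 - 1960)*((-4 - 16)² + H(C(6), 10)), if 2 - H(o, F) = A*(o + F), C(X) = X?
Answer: -243960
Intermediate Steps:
A = 18 (A = -9*(-2) = 18)
H(o, F) = 2 - 18*F - 18*o (H(o, F) = 2 - 18*(o + F) = 2 - 18*(F + o) = 2 - (18*F + 18*o) = 2 + (-18*F - 18*o) = 2 - 18*F - 18*o)
(-180 - 1960)*((-4 - 16)² + H(C(6), 10)) = (-180 - 1960)*((-4 - 16)² + (2 - 18*10 - 18*6)) = -2140*((-20)² + (2 - 180 - 108)) = -2140*(400 - 286) = -2140*114 = -243960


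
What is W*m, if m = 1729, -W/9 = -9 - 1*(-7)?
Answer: 31122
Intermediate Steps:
W = 18 (W = -9*(-9 - 1*(-7)) = -9*(-9 + 7) = -9*(-2) = 18)
W*m = 18*1729 = 31122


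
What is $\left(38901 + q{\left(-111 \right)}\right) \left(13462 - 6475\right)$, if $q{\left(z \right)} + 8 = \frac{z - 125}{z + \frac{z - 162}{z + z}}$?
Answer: $\frac{2207509832061}{8123} \approx 2.7176 \cdot 10^{8}$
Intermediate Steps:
$q{\left(z \right)} = -8 + \frac{-125 + z}{z + \frac{-162 + z}{2 z}}$ ($q{\left(z \right)} = -8 + \frac{z - 125}{z + \frac{z - 162}{z + z}} = -8 + \frac{-125 + z}{z + \frac{-162 + z}{2 z}}$)
$\left(38901 + q{\left(-111 \right)}\right) \left(13462 - 6475\right) = \left(38901 + \frac{2 \left(648 - -14319 - 7 \left(-111\right)^{2}\right)}{-162 - 111 + 2 \left(-111\right)^{2}}\right) \left(13462 - 6475\right) = \left(38901 + \frac{2 \left(648 + 14319 - 86247\right)}{-162 - 111 + 2 \cdot 12321}\right) 6987 = \left(38901 + \frac{2 \left(648 + 14319 - 86247\right)}{-162 - 111 + 24642}\right) 6987 = \left(38901 + 2 \cdot \frac{1}{24369} \left(-71280\right)\right) 6987 = \left(38901 - \frac{47520}{8123}\right) 6987 = \frac{315945303}{8123} \cdot 6987 = \frac{2207509832061}{8123}$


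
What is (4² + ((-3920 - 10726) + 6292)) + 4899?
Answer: -3439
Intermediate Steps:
(4² + ((-3920 - 10726) + 6292)) + 4899 = (16 + (-14646 + 6292)) + 4899 = (16 - 8354) + 4899 = -8338 + 4899 = -3439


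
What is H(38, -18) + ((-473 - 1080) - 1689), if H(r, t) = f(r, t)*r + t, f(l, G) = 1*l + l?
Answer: -372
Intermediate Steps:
f(l, G) = 2*l (f(l, G) = l + l = 2*l)
H(r, t) = t + 2*r² (H(r, t) = (2*r)*r + t = 2*r² + t = t + 2*r²)
H(38, -18) + ((-473 - 1080) - 1689) = (-18 + 2*38²) + ((-473 - 1080) - 1689) = (-18 + 2*1444) + (-1553 - 1689) = (-18 + 2888) - 3242 = 2870 - 3242 = -372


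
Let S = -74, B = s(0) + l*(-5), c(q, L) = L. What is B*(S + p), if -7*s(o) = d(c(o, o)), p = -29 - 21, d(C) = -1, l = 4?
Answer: 17236/7 ≈ 2462.3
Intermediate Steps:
p = -50
s(o) = 1/7 (s(o) = -1/7*(-1) = 1/7)
B = -139/7 (B = 1/7 + 4*(-5) = 1/7 - 20 = -139/7 ≈ -19.857)
B*(S + p) = -139*(-74 - 50)/7 = -139/7*(-124) = 17236/7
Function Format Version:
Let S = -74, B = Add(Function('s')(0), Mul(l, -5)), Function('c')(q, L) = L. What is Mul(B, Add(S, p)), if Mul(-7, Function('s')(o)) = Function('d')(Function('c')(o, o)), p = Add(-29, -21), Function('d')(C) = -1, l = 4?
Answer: Rational(17236, 7) ≈ 2462.3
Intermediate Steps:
p = -50
Function('s')(o) = Rational(1, 7) (Function('s')(o) = Mul(Rational(-1, 7), -1) = Rational(1, 7))
B = Rational(-139, 7) (B = Add(Rational(1, 7), Mul(4, -5)) = Add(Rational(1, 7), -20) = Rational(-139, 7) ≈ -19.857)
Mul(B, Add(S, p)) = Mul(Rational(-139, 7), Add(-74, -50)) = Mul(Rational(-139, 7), -124) = Rational(17236, 7)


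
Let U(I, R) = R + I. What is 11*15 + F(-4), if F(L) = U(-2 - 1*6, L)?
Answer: 153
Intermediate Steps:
U(I, R) = I + R
F(L) = -8 + L (F(L) = (-2 - 1*6) + L = (-2 - 6) + L = -8 + L)
11*15 + F(-4) = 11*15 + (-8 - 4) = 165 - 12 = 153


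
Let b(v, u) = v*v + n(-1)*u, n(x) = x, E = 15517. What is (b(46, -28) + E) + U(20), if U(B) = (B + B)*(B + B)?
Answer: 19261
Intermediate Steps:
U(B) = 4*B**2 (U(B) = (2*B)*(2*B) = 4*B**2)
b(v, u) = v**2 - u (b(v, u) = v*v - u = v**2 - u)
(b(46, -28) + E) + U(20) = ((46**2 - 1*(-28)) + 15517) + 4*20**2 = ((2116 + 28) + 15517) + 4*400 = (2144 + 15517) + 1600 = 17661 + 1600 = 19261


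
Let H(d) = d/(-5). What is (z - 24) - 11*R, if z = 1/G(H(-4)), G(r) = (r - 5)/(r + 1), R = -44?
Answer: 3217/7 ≈ 459.57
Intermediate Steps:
H(d) = -d/5 (H(d) = d*(-⅕) = -d/5)
G(r) = (-5 + r)/(1 + r)
z = -3/7 (z = 1/((-5 - ⅕*(-4))/(1 - ⅕*(-4))) = 1/((-5 + ⅘)/(1 + ⅘)) = 1/(-21/5/(9/5)) = 1/((5/9)*(-21/5)) = 1/(-7/3) = -3/7 ≈ -0.42857)
(z - 24) - 11*R = (-3/7 - 24) - 11*(-44) = -171/7 + 484 = 3217/7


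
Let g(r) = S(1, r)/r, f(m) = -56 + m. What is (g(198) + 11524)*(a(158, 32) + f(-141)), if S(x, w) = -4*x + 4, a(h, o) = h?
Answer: -449436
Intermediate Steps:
S(x, w) = 4 - 4*x
g(r) = 0 (g(r) = (4 - 4*1)/r = (4 - 4)/r = 0/r = 0)
(g(198) + 11524)*(a(158, 32) + f(-141)) = (0 + 11524)*(158 + (-56 - 141)) = 11524*(158 - 197) = 11524*(-39) = -449436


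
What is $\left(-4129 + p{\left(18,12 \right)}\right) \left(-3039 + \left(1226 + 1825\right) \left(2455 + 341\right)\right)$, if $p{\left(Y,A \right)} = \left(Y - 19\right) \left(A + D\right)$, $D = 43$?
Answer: $-35679298488$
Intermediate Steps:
$p{\left(Y,A \right)} = \left(-19 + Y\right) \left(43 + A\right)$ ($p{\left(Y,A \right)} = \left(Y - 19\right) \left(A + 43\right) = \left(-19 + Y\right) \left(43 + A\right)$)
$\left(-4129 + p{\left(18,12 \right)}\right) \left(-3039 + \left(1226 + 1825\right) \left(2455 + 341\right)\right) = \left(-4129 + \left(-817 - 228 + 43 \cdot 18 + 12 \cdot 18\right)\right) \left(-3039 + \left(1226 + 1825\right) \left(2455 + 341\right)\right) = \left(-4129 + \left(-817 - 228 + 774 + 216\right)\right) \left(-3039 + 3051 \cdot 2796\right) = \left(-4129 - 55\right) \left(-3039 + 8530596\right) = \left(-4184\right) 8527557 = -35679298488$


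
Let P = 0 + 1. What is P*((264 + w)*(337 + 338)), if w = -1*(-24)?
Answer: 194400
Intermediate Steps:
P = 1
w = 24
P*((264 + w)*(337 + 338)) = 1*((264 + 24)*(337 + 338)) = 1*(288*675) = 1*194400 = 194400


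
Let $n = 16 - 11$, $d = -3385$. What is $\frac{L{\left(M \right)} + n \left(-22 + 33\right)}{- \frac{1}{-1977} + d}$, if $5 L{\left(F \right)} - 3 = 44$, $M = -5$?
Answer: $- \frac{318297}{16730360} \approx -0.019025$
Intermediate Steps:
$n = 5$
$L{\left(F \right)} = \frac{47}{5}$ ($L{\left(F \right)} = \frac{3}{5} + \frac{1}{5} \cdot 44 = \frac{3}{5} + \frac{44}{5} = \frac{47}{5}$)
$\frac{L{\left(M \right)} + n \left(-22 + 33\right)}{- \frac{1}{-1977} + d} = \frac{\frac{47}{5} + 5 \left(-22 + 33\right)}{- \frac{1}{-1977} - 3385} = \frac{\frac{47}{5} + 5 \cdot 11}{\left(-1\right) \left(- \frac{1}{1977}\right) - 3385} = \frac{\frac{47}{5} + 55}{\frac{1}{1977} - 3385} = \frac{322}{5 \left(- \frac{6692144}{1977}\right)} = \frac{322}{5} \left(- \frac{1977}{6692144}\right) = - \frac{318297}{16730360}$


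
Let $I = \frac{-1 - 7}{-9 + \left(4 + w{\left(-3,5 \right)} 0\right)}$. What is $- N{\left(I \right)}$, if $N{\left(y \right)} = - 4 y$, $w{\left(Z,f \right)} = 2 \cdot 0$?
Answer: $\frac{32}{5} \approx 6.4$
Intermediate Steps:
$w{\left(Z,f \right)} = 0$
$I = \frac{8}{5}$ ($I = \frac{-1 - 7}{-9 + \left(4 + 0 \cdot 0\right)} = - \frac{8}{-9 + \left(4 + 0\right)} = - \frac{8}{-9 + 4} = - \frac{8}{-5} = \left(-8\right) \left(- \frac{1}{5}\right) = \frac{8}{5} \approx 1.6$)
$- N{\left(I \right)} = - \frac{\left(-4\right) 8}{5} = \left(-1\right) \left(- \frac{32}{5}\right) = \frac{32}{5}$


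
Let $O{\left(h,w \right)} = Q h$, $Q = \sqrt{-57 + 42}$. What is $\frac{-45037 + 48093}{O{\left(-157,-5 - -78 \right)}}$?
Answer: $\frac{3056 i \sqrt{15}}{2355} \approx 5.0258 i$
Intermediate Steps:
$Q = i \sqrt{15}$ ($Q = \sqrt{-15} = i \sqrt{15} \approx 3.873 i$)
$O{\left(h,w \right)} = i h \sqrt{15}$ ($O{\left(h,w \right)} = i \sqrt{15} h = i h \sqrt{15}$)
$\frac{-45037 + 48093}{O{\left(-157,-5 - -78 \right)}} = \frac{-45037 + 48093}{i \left(-157\right) \sqrt{15}} = \frac{3056}{\left(-157\right) i \sqrt{15}} = 3056 \frac{i \sqrt{15}}{2355} = \frac{3056 i \sqrt{15}}{2355}$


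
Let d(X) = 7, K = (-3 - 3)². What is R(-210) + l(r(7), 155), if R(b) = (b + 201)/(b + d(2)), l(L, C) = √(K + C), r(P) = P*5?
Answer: 9/203 + √191 ≈ 13.865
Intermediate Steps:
K = 36 (K = (-6)² = 36)
r(P) = 5*P
l(L, C) = √(36 + C)
R(b) = (201 + b)/(7 + b) (R(b) = (b + 201)/(b + 7) = (201 + b)/(7 + b))
R(-210) + l(r(7), 155) = (201 - 210)/(7 - 210) + √(36 + 155) = -9/(-203) + √191 = -1/203*(-9) + √191 = 9/203 + √191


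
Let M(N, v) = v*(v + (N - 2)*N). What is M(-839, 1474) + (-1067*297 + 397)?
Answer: 1041909100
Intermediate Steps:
M(N, v) = v*(v + N*(-2 + N)) (M(N, v) = v*(v + (-2 + N)*N) = v*(v + N*(-2 + N)))
M(-839, 1474) + (-1067*297 + 397) = 1474*(1474 + (-839)**2 - 2*(-839)) + (-1067*297 + 397) = 1474*(1474 + 703921 + 1678) + (-316899 + 397) = 1474*707073 - 316502 = 1042225602 - 316502 = 1041909100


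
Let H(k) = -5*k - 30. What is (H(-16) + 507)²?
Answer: 310249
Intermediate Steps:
H(k) = -30 - 5*k
(H(-16) + 507)² = ((-30 - 5*(-16)) + 507)² = ((-30 + 80) + 507)² = (50 + 507)² = 557² = 310249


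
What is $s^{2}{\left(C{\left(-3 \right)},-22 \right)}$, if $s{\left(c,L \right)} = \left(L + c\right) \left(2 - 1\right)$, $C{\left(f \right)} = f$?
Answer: $625$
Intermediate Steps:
$s{\left(c,L \right)} = L + c$ ($s{\left(c,L \right)} = \left(L + c\right) 1 = L + c$)
$s^{2}{\left(C{\left(-3 \right)},-22 \right)} = \left(-22 - 3\right)^{2} = \left(-25\right)^{2} = 625$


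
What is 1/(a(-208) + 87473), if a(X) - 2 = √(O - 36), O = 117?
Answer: 1/87484 ≈ 1.1431e-5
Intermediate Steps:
a(X) = 11 (a(X) = 2 + √(117 - 36) = 2 + √81 = 2 + 9 = 11)
1/(a(-208) + 87473) = 1/(11 + 87473) = 1/87484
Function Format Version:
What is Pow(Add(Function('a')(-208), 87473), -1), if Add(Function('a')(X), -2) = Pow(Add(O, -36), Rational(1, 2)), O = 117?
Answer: Rational(1, 87484) ≈ 1.1431e-5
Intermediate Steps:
Function('a')(X) = 11 (Function('a')(X) = Add(2, Pow(Add(117, -36), Rational(1, 2))) = Add(2, Pow(81, Rational(1, 2))) = Add(2, 9) = 11)
Pow(Add(Function('a')(-208), 87473), -1) = Pow(Add(11, 87473), -1) = Pow(87484, -1) = Rational(1, 87484)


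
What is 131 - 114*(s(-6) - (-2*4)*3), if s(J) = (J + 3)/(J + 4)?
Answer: -2776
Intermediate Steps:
s(J) = (3 + J)/(4 + J)
131 - 114*(s(-6) - (-2*4)*3) = 131 - 114*((3 - 6)/(4 - 6) - (-2*4)*3) = 131 - 114*(-3/(-2) - (-8)*3) = 131 - 114*(-½*(-3) - 1*(-24)) = 131 - 114*(3/2 + 24) = 131 - 114*51/2 = 131 - 2907 = -2776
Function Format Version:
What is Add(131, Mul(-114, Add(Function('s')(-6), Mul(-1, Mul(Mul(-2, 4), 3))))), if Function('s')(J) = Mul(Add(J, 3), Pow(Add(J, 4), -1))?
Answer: -2776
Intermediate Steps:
Function('s')(J) = Mul(Pow(Add(4, J), -1), Add(3, J)) (Function('s')(J) = Mul(Add(3, J), Pow(Add(4, J), -1)) = Mul(Pow(Add(4, J), -1), Add(3, J)))
Add(131, Mul(-114, Add(Function('s')(-6), Mul(-1, Mul(Mul(-2, 4), 3))))) = Add(131, Mul(-114, Add(Mul(Pow(Add(4, -6), -1), Add(3, -6)), Mul(-1, Mul(Mul(-2, 4), 3))))) = Add(131, Mul(-114, Add(Mul(Pow(-2, -1), -3), Mul(-1, Mul(-8, 3))))) = Add(131, Mul(-114, Add(Mul(Rational(-1, 2), -3), Mul(-1, -24)))) = Add(131, Mul(-114, Add(Rational(3, 2), 24))) = Add(131, Mul(-114, Rational(51, 2))) = Add(131, -2907) = -2776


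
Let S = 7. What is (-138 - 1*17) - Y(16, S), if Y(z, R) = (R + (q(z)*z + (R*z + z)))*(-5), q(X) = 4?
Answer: 840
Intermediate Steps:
Y(z, R) = -25*z - 5*R - 5*R*z (Y(z, R) = (R + (4*z + (R*z + z)))*(-5) = (R + (4*z + (z + R*z)))*(-5) = (R + (5*z + R*z))*(-5) = (R + 5*z + R*z)*(-5) = -25*z - 5*R - 5*R*z)
(-138 - 1*17) - Y(16, S) = (-138 - 1*17) - (-25*16 - 5*7 - 5*7*16) = (-138 - 17) - (-400 - 35 - 560) = -155 - 1*(-995) = -155 + 995 = 840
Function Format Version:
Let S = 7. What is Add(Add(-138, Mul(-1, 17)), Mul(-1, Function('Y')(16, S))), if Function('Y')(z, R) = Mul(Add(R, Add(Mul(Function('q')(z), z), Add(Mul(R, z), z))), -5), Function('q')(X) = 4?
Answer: 840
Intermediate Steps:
Function('Y')(z, R) = Add(Mul(-25, z), Mul(-5, R), Mul(-5, R, z)) (Function('Y')(z, R) = Mul(Add(R, Add(Mul(4, z), Add(Mul(R, z), z))), -5) = Mul(Add(R, Add(Mul(4, z), Add(z, Mul(R, z)))), -5) = Mul(Add(R, Add(Mul(5, z), Mul(R, z))), -5) = Mul(Add(R, Mul(5, z), Mul(R, z)), -5) = Add(Mul(-25, z), Mul(-5, R), Mul(-5, R, z)))
Add(Add(-138, Mul(-1, 17)), Mul(-1, Function('Y')(16, S))) = Add(Add(-138, Mul(-1, 17)), Mul(-1, Add(Mul(-25, 16), Mul(-5, 7), Mul(-5, 7, 16)))) = Add(Add(-138, -17), Mul(-1, Add(-400, -35, -560))) = Add(-155, Mul(-1, -995)) = Add(-155, 995) = 840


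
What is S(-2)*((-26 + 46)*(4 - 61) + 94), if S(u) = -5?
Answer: 5230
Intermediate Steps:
S(-2)*((-26 + 46)*(4 - 61) + 94) = -5*((-26 + 46)*(4 - 61) + 94) = -5*(20*(-57) + 94) = -5*(-1140 + 94) = -5*(-1046) = 5230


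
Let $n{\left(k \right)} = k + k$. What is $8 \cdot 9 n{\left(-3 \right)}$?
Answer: $-432$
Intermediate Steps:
$n{\left(k \right)} = 2 k$
$8 \cdot 9 n{\left(-3 \right)} = 8 \cdot 9 \cdot 2 \left(-3\right) = 72 \left(-6\right) = -432$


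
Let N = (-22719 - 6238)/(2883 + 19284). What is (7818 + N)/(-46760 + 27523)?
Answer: -173272649/426426579 ≈ -0.40634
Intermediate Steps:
N = -28957/22167 ≈ -1.3063
(7818 + N)/(-46760 + 27523) = (7818 - 28957/22167)/(-46760 + 27523) = (173272649/22167)/(-19237) = (173272649/22167)*(-1/19237) = -173272649/426426579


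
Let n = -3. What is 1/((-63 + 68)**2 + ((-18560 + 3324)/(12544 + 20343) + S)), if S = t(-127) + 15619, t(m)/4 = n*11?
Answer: 32887/510127908 ≈ 6.4468e-5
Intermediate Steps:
t(m) = -132 (t(m) = 4*(-3*11) = 4*(-33) = -132)
S = 15487 (S = -132 + 15619 = 15487)
1/((-63 + 68)**2 + ((-18560 + 3324)/(12544 + 20343) + S)) = 1/((-63 + 68)**2 + ((-18560 + 3324)/(12544 + 20343) + 15487)) = 1/(5**2 + (-15236/32887 + 15487)) = 1/(25 + (-15236*1/32887 + 15487)) = 1/(25 + (-15236/32887 + 15487)) = 1/(25 + 509305733/32887) = 1/(510127908/32887) = 32887/510127908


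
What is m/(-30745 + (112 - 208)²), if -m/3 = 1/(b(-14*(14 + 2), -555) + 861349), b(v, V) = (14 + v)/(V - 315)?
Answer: 29/179258548904 ≈ 1.6178e-10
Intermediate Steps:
b(v, V) = (14 + v)/(-315 + V)
m = -29/8326376 (m = -3/((14 - 14*(14 + 2))/(-315 - 555) + 861349) = -3/((14 - 14*16)/(-870) + 861349) = -3/(-(14 - 224)/870 + 861349) = -3/(-1/870*(-210) + 861349) = -3/(7/29 + 861349) = -3/24979128/29 = -3*29/24979128 = -29/8326376 ≈ -3.4829e-6)
m/(-30745 + (112 - 208)²) = -29/(8326376*(-30745 + (112 - 208)²)) = -29/(8326376*(-30745 + (-96)²)) = -29/(8326376*(-30745 + 9216)) = -29/8326376/(-21529) = -29/8326376*(-1/21529) = 29/179258548904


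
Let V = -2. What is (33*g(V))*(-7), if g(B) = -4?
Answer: 924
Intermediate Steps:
(33*g(V))*(-7) = (33*(-4))*(-7) = -132*(-7) = 924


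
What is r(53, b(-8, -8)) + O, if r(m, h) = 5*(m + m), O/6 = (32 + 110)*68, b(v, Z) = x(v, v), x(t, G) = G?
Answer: 58466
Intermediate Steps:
b(v, Z) = v
O = 57936 (O = 6*((32 + 110)*68) = 6*(142*68) = 6*9656 = 57936)
r(m, h) = 10*m (r(m, h) = 5*(2*m) = 10*m)
r(53, b(-8, -8)) + O = 10*53 + 57936 = 530 + 57936 = 58466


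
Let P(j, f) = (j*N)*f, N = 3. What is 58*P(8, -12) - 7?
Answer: -16711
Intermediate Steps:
P(j, f) = 3*f*j (P(j, f) = (j*3)*f = (3*j)*f = 3*f*j)
58*P(8, -12) - 7 = 58*(3*(-12)*8) - 7 = 58*(-288) - 7 = -16704 - 7 = -16711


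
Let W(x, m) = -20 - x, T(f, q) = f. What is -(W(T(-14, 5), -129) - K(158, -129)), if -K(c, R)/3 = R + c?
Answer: -81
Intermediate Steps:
K(c, R) = -3*R - 3*c (K(c, R) = -3*(R + c) = -3*R - 3*c)
-(W(T(-14, 5), -129) - K(158, -129)) = -((-20 - 1*(-14)) - (-3*(-129) - 3*158)) = -((-20 + 14) - (387 - 474)) = -(-6 - 1*(-87)) = -(-6 + 87) = -1*81 = -81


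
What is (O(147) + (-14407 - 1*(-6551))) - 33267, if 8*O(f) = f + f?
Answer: -164345/4 ≈ -41086.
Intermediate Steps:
O(f) = f/4 (O(f) = (f + f)/8 = (2*f)/8 = f/4)
(O(147) + (-14407 - 1*(-6551))) - 33267 = ((¼)*147 + (-14407 - 1*(-6551))) - 33267 = (147/4 + (-14407 + 6551)) - 33267 = (147/4 - 7856) - 33267 = -31277/4 - 33267 = -164345/4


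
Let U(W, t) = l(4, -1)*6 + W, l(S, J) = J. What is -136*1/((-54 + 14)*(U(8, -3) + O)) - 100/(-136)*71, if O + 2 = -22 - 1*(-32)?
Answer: 22332/425 ≈ 52.546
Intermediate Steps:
O = 8 (O = -2 + (-22 - 1*(-32)) = -2 + (-22 + 32) = -2 + 10 = 8)
U(W, t) = -6 + W (U(W, t) = -1*6 + W = -6 + W)
-136*1/((-54 + 14)*(U(8, -3) + O)) - 100/(-136)*71 = -136*1/((-54 + 14)*((-6 + 8) + 8)) - 100/(-136)*71 = -136*(-1/(40*(2 + 8))) - 100*(-1/136)*71 = -136/((-40*10)) + (25/34)*71 = -136/(-400) + 1775/34 = -136*(-1/400) + 1775/34 = 17/50 + 1775/34 = 22332/425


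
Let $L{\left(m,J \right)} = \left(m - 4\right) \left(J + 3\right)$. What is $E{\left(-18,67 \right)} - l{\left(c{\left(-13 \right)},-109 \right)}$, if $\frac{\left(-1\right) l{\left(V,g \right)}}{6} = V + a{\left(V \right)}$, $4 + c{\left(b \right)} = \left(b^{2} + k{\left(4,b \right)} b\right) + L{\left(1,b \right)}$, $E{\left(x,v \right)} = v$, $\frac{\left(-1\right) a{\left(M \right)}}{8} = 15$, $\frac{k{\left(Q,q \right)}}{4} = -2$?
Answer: $1141$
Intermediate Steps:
$k{\left(Q,q \right)} = -8$ ($k{\left(Q,q \right)} = 4 \left(-2\right) = -8$)
$a{\left(M \right)} = -120$ ($a{\left(M \right)} = \left(-8\right) 15 = -120$)
$L{\left(m,J \right)} = \left(-4 + m\right) \left(3 + J\right)$
$c{\left(b \right)} = -13 + b^{2} - 11 b$ ($c{\left(b \right)} = -4 + \left(\left(b^{2} - 8 b\right) + \left(-12 - 4 b + 3 \cdot 1 + b 1\right)\right) = -4 + \left(\left(b^{2} - 8 b\right) + \left(-12 - 4 b + 3 + b\right)\right) = -4 - \left(9 - b^{2} + 11 b\right) = -13 + b^{2} - 11 b$)
$l{\left(V,g \right)} = 720 - 6 V$ ($l{\left(V,g \right)} = - 6 \left(V - 120\right) = - 6 \left(-120 + V\right) = 720 - 6 V$)
$E{\left(-18,67 \right)} - l{\left(c{\left(-13 \right)},-109 \right)} = 67 - \left(720 - 6 \left(-13 + \left(-13\right)^{2} - -143\right)\right) = 67 - \left(720 - 6 \left(-13 + 169 + 143\right)\right) = 67 - \left(720 - 1794\right) = 67 - -1074 = 67 + 1074 = 1141$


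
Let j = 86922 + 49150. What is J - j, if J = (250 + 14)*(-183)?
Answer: -184384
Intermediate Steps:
j = 136072
J = -48312 (J = 264*(-183) = -48312)
J - j = -48312 - 1*136072 = -48312 - 136072 = -184384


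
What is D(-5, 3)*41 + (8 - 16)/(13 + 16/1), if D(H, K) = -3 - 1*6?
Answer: -10709/29 ≈ -369.28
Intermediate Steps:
D(H, K) = -9 (D(H, K) = -3 - 6 = -9)
D(-5, 3)*41 + (8 - 16)/(13 + 16/1) = -9*41 + (8 - 16)/(13 + 16/1) = -369 - 8/(13 + 16*1) = -369 - 8/(13 + 16) = -369 - 8/29 = -10709/29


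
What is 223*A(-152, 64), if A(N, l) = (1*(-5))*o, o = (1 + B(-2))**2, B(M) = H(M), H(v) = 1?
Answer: -4460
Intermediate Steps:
B(M) = 1
o = 4 (o = (1 + 1)**2 = 2**2 = 4)
A(N, l) = -20 (A(N, l) = (1*(-5))*4 = -5*4 = -20)
223*A(-152, 64) = 223*(-20) = -4460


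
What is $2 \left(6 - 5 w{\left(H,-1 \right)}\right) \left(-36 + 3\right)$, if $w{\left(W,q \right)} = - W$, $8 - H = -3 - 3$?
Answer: $-5016$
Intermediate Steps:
$H = 14$ ($H = 8 - \left(-3 - 3\right) = 8 - -6 = 8 + 6 = 14$)
$2 \left(6 - 5 w{\left(H,-1 \right)}\right) \left(-36 + 3\right) = 2 \left(6 - 5 \left(\left(-1\right) 14\right)\right) \left(-36 + 3\right) = 2 \left(6 - -70\right) \left(-33\right) = 2 \left(6 + 70\right) \left(-33\right) = 2 \cdot 76 \left(-33\right) = 2 \left(-2508\right) = -5016$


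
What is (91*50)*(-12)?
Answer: -54600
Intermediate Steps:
(91*50)*(-12) = 4550*(-12) = -54600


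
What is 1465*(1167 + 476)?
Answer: 2406995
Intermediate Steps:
1465*(1167 + 476) = 1465*1643 = 2406995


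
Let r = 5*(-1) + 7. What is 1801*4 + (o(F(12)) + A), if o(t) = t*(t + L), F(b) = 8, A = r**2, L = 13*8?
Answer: 8104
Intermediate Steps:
r = 2 (r = -5 + 7 = 2)
L = 104
A = 4 (A = 2**2 = 4)
o(t) = t*(104 + t) (o(t) = t*(t + 104) = t*(104 + t))
1801*4 + (o(F(12)) + A) = 1801*4 + (8*(104 + 8) + 4) = 7204 + (8*112 + 4) = 7204 + (896 + 4) = 7204 + 900 = 8104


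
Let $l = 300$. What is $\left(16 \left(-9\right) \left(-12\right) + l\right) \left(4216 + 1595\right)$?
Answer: $11784708$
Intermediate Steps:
$\left(16 \left(-9\right) \left(-12\right) + l\right) \left(4216 + 1595\right) = \left(16 \left(-9\right) \left(-12\right) + 300\right) \left(4216 + 1595\right) = \left(\left(-144\right) \left(-12\right) + 300\right) 5811 = \left(1728 + 300\right) 5811 = 2028 \cdot 5811 = 11784708$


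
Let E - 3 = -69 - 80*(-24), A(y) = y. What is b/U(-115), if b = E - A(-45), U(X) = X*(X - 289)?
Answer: 1899/46460 ≈ 0.040874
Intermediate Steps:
E = 1854 (E = 3 + (-69 - 80*(-24)) = 3 + (-69 + 1920) = 3 + 1851 = 1854)
U(X) = X*(-289 + X)
b = 1899 (b = 1854 - 1*(-45) = 1854 + 45 = 1899)
b/U(-115) = 1899/((-115*(-289 - 115))) = 1899/((-115*(-404))) = 1899/46460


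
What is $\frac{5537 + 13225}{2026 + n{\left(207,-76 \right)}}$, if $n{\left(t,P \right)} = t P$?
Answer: $- \frac{9381}{6853} \approx -1.3689$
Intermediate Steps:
$n{\left(t,P \right)} = P t$
$\frac{5537 + 13225}{2026 + n{\left(207,-76 \right)}} = \frac{5537 + 13225}{2026 - 15732} = \frac{18762}{2026 - 15732} = \frac{18762}{-13706} = 18762 \left(- \frac{1}{13706}\right) = - \frac{9381}{6853}$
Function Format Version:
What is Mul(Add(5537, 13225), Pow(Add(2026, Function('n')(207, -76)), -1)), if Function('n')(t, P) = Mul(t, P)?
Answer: Rational(-9381, 6853) ≈ -1.3689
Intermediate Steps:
Function('n')(t, P) = Mul(P, t)
Mul(Add(5537, 13225), Pow(Add(2026, Function('n')(207, -76)), -1)) = Mul(Add(5537, 13225), Pow(Add(2026, Mul(-76, 207)), -1)) = Mul(18762, Pow(Add(2026, -15732), -1)) = Mul(18762, Pow(-13706, -1)) = Mul(18762, Rational(-1, 13706)) = Rational(-9381, 6853)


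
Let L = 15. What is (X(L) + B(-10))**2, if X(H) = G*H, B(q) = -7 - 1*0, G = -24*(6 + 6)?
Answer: 18722929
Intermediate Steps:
G = -288 (G = -24*12 = -8*36 = -288)
B(q) = -7 (B(q) = -7 + 0 = -7)
X(H) = -288*H
(X(L) + B(-10))**2 = (-288*15 - 7)**2 = (-4320 - 7)**2 = (-4327)**2 = 18722929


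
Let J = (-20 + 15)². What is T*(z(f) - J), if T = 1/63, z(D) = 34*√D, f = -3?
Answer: -25/63 + 34*I*√3/63 ≈ -0.39683 + 0.93476*I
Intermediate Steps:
J = 25 (J = (-5)² = 25)
T = 1/63 ≈ 0.015873
T*(z(f) - J) = (34*√(-3) - 1*25)/63 = (34*(I*√3) - 25)/63 = (34*I*√3 - 25)/63 = (-25 + 34*I*√3)/63 = -25/63 + 34*I*√3/63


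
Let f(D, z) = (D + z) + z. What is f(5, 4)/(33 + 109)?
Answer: 13/142 ≈ 0.091549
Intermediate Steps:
f(D, z) = D + 2*z
f(5, 4)/(33 + 109) = (5 + 2*4)/(33 + 109) = (5 + 8)/142 = 13*(1/142) = 13/142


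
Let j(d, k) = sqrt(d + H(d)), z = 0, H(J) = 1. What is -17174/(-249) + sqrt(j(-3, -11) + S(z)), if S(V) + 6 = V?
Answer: 17174/249 + sqrt(-6 + I*sqrt(2)) ≈ 69.259 + 2.4662*I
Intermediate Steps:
j(d, k) = sqrt(1 + d) (j(d, k) = sqrt(d + 1) = sqrt(1 + d))
S(V) = -6 + V
-17174/(-249) + sqrt(j(-3, -11) + S(z)) = -17174/(-249) + sqrt(sqrt(1 - 3) + (-6 + 0)) = -17174*(-1)/249 + sqrt(sqrt(-2) - 6) = -62*(-277/249) + sqrt(I*sqrt(2) - 6) = 17174/249 + sqrt(-6 + I*sqrt(2))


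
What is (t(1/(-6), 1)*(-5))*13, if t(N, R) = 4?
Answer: -260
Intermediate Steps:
(t(1/(-6), 1)*(-5))*13 = (4*(-5))*13 = -20*13 = -260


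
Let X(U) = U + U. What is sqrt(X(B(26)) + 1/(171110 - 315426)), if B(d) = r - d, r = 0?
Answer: I*sqrt(270752438207)/72158 ≈ 7.2111*I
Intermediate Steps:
B(d) = -d (B(d) = 0 - d = -d)
X(U) = 2*U
sqrt(X(B(26)) + 1/(171110 - 315426)) = sqrt(2*(-1*26) + 1/(171110 - 315426)) = sqrt(2*(-26) + 1/(-144316)) = sqrt(-52 - 1/144316) = sqrt(-7504433/144316) = I*sqrt(270752438207)/72158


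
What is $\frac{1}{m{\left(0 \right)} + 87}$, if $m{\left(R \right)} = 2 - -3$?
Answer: $\frac{1}{92} \approx 0.01087$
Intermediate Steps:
$m{\left(R \right)} = 5$ ($m{\left(R \right)} = 2 + 3 = 5$)
$\frac{1}{m{\left(0 \right)} + 87} = \frac{1}{5 + 87} = \frac{1}{92}$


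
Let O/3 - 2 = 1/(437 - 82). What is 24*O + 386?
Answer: 188222/355 ≈ 530.20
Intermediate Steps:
O = 2133/355 (O = 6 + 3/(437 - 82) = 6 + 3/355 = 2133/355 ≈ 6.0085)
24*O + 386 = 24*(2133/355) + 386 = 51192/355 + 386 = 188222/355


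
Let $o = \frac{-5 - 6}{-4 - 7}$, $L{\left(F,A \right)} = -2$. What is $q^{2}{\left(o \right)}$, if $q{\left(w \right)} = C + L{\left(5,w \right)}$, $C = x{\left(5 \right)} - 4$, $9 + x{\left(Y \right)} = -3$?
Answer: $324$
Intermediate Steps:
$x{\left(Y \right)} = -12$ ($x{\left(Y \right)} = -9 - 3 = -12$)
$C = -16$ ($C = -12 - 4 = -16$)
$o = 1$ ($o = - \frac{11}{-11} = \left(-11\right) \left(- \frac{1}{11}\right) = 1$)
$q{\left(w \right)} = -18$ ($q{\left(w \right)} = -16 - 2 = -18$)
$q^{2}{\left(o \right)} = \left(-18\right)^{2} = 324$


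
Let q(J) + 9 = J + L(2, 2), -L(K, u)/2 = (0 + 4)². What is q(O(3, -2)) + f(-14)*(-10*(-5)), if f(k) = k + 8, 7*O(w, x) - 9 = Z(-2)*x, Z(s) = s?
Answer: -2374/7 ≈ -339.14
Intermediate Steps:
L(K, u) = -32 (L(K, u) = -2*(0 + 4)² = -2*4² = -2*16 = -32)
O(w, x) = 9/7 - 2*x/7 (O(w, x) = 9/7 + (-2*x)/7 = 9/7 - 2*x/7)
f(k) = 8 + k
q(J) = -41 + J (q(J) = -9 + (J - 32) = -9 + (-32 + J) = -41 + J)
q(O(3, -2)) + f(-14)*(-10*(-5)) = (-41 + (9/7 - 2/7*(-2))) + (8 - 14)*(-10*(-5)) = (-41 + (9/7 + 4/7)) - 6*50 = (-41 + 13/7) - 300 = -274/7 - 300 = -2374/7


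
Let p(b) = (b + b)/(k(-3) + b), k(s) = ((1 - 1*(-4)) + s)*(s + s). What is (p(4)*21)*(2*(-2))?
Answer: 84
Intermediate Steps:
k(s) = 2*s*(5 + s) (k(s) = ((1 + 4) + s)*(2*s) = (5 + s)*(2*s) = 2*s*(5 + s))
p(b) = 2*b/(-12 + b) (p(b) = (b + b)/(2*(-3)*(5 - 3) + b) = (2*b)/(2*(-3)*2 + b) = (2*b)/(-12 + b) = 2*b/(-12 + b))
(p(4)*21)*(2*(-2)) = ((2*4/(-12 + 4))*21)*(2*(-2)) = ((2*4/(-8))*21)*(-4) = ((2*4*(-1/8))*21)*(-4) = -1*21*(-4) = -21*(-4) = 84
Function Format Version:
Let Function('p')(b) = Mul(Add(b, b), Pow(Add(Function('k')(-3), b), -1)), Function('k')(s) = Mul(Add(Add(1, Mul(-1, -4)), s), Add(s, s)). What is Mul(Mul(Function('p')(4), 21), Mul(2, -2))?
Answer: 84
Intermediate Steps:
Function('k')(s) = Mul(2, s, Add(5, s)) (Function('k')(s) = Mul(Add(Add(1, 4), s), Mul(2, s)) = Mul(Add(5, s), Mul(2, s)) = Mul(2, s, Add(5, s)))
Function('p')(b) = Mul(2, b, Pow(Add(-12, b), -1)) (Function('p')(b) = Mul(Add(b, b), Pow(Add(Mul(2, -3, Add(5, -3)), b), -1)) = Mul(Mul(2, b), Pow(Add(Mul(2, -3, 2), b), -1)) = Mul(Mul(2, b), Pow(Add(-12, b), -1)) = Mul(2, b, Pow(Add(-12, b), -1)))
Mul(Mul(Function('p')(4), 21), Mul(2, -2)) = Mul(Mul(Mul(2, 4, Pow(Add(-12, 4), -1)), 21), Mul(2, -2)) = Mul(Mul(Mul(2, 4, Pow(-8, -1)), 21), -4) = Mul(Mul(Mul(2, 4, Rational(-1, 8)), 21), -4) = Mul(Mul(-1, 21), -4) = Mul(-21, -4) = 84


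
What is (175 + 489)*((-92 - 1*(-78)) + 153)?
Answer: 92296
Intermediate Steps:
(175 + 489)*((-92 - 1*(-78)) + 153) = 664*((-92 + 78) + 153) = 664*(-14 + 153) = 664*139 = 92296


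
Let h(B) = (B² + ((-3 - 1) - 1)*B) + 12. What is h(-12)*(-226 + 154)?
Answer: -15552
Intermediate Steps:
h(B) = 12 + B² - 5*B (h(B) = (B² + (-4 - 1)*B) + 12 = (B² - 5*B) + 12 = 12 + B² - 5*B)
h(-12)*(-226 + 154) = (12 + (-12)² - 5*(-12))*(-226 + 154) = (12 + 144 + 60)*(-72) = 216*(-72) = -15552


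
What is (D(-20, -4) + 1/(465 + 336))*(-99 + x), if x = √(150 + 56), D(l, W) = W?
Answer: 35233/89 - 3203*√206/801 ≈ 338.48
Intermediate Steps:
x = √206 ≈ 14.353
(D(-20, -4) + 1/(465 + 336))*(-99 + x) = (-4 + 1/(465 + 336))*(-99 + √206) = (-4 + 1/801)*(-99 + √206) = -3203*(-99 + √206)/801 = 35233/89 - 3203*√206/801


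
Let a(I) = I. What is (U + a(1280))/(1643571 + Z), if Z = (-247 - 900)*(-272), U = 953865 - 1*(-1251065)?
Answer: 441242/391111 ≈ 1.1282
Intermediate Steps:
U = 2204930 (U = 953865 + 1251065 = 2204930)
Z = 311984 (Z = -1147*(-272) = 311984)
(U + a(1280))/(1643571 + Z) = (2204930 + 1280)/(1643571 + 311984) = 2206210/1955555 = 2206210*(1/1955555) = 441242/391111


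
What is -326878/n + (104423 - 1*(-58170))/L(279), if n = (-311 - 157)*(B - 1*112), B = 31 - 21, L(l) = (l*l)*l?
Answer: -131319571511/19198392876 ≈ -6.8401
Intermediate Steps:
L(l) = l**3 (L(l) = l**2*l = l**3)
B = 10
n = 47736 (n = (-311 - 157)*(10 - 1*112) = -468*(10 - 112) = -468*(-102) = 47736)
-326878/n + (104423 - 1*(-58170))/L(279) = -326878/47736 + (104423 - 1*(-58170))/(279**3) = -326878*1/47736 + (104423 + 58170)/21717639 = -163439/23868 + 162593*(1/21717639) = -163439/23868 + 162593/21717639 = -131319571511/19198392876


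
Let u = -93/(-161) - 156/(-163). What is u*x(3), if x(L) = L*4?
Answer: 483300/26243 ≈ 18.416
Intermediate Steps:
x(L) = 4*L
u = 40275/26243 (u = -93*(-1/161) - 156*(-1/163) = 93/161 + 156/163 = 40275/26243 ≈ 1.5347)
u*x(3) = 40275*(4*3)/26243 = (40275/26243)*12 = 483300/26243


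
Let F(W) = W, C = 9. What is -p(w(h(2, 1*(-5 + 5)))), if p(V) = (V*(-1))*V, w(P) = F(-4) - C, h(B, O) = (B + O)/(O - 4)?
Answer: 169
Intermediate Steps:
h(B, O) = (B + O)/(-4 + O)
w(P) = -13 (w(P) = -4 - 1*9 = -4 - 9 = -13)
p(V) = -V² (p(V) = (-V)*V = -V²)
-p(w(h(2, 1*(-5 + 5)))) = -(-1)*(-13)² = -(-1)*169 = -1*(-169) = 169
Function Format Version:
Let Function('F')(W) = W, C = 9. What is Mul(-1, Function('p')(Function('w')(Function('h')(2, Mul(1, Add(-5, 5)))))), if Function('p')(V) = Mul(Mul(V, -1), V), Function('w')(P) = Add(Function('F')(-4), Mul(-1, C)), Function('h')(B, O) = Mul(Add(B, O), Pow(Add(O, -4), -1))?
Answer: 169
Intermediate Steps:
Function('h')(B, O) = Mul(Pow(Add(-4, O), -1), Add(B, O)) (Function('h')(B, O) = Mul(Add(B, O), Pow(Add(-4, O), -1)) = Mul(Pow(Add(-4, O), -1), Add(B, O)))
Function('w')(P) = -13 (Function('w')(P) = Add(-4, Mul(-1, 9)) = Add(-4, -9) = -13)
Function('p')(V) = Mul(-1, Pow(V, 2)) (Function('p')(V) = Mul(Mul(-1, V), V) = Mul(-1, Pow(V, 2)))
Mul(-1, Function('p')(Function('w')(Function('h')(2, Mul(1, Add(-5, 5)))))) = Mul(-1, Mul(-1, Pow(-13, 2))) = Mul(-1, Mul(-1, 169)) = Mul(-1, -169) = 169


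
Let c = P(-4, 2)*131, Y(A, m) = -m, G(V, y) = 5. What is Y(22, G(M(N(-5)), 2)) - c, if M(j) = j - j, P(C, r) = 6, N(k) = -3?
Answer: -791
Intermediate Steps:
M(j) = 0
c = 786 (c = 6*131 = 786)
Y(22, G(M(N(-5)), 2)) - c = -1*5 - 1*786 = -5 - 786 = -791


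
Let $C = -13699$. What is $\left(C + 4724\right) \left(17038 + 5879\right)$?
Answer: $-205680075$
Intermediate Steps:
$\left(C + 4724\right) \left(17038 + 5879\right) = \left(-13699 + 4724\right) \left(17038 + 5879\right) = \left(-8975\right) 22917 = -205680075$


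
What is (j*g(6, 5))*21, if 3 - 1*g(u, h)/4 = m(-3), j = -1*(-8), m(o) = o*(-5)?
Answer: -8064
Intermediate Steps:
m(o) = -5*o
j = 8
g(u, h) = -48 (g(u, h) = 12 - (-20)*(-3) = 12 - 4*15 = 12 - 60 = -48)
(j*g(6, 5))*21 = (8*(-48))*21 = -384*21 = -8064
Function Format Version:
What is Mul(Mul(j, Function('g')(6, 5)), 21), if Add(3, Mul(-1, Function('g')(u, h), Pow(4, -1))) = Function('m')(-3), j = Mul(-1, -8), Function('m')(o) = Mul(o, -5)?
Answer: -8064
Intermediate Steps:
Function('m')(o) = Mul(-5, o)
j = 8
Function('g')(u, h) = -48 (Function('g')(u, h) = Add(12, Mul(-4, Mul(-5, -3))) = Add(12, Mul(-4, 15)) = Add(12, -60) = -48)
Mul(Mul(j, Function('g')(6, 5)), 21) = Mul(Mul(8, -48), 21) = Mul(-384, 21) = -8064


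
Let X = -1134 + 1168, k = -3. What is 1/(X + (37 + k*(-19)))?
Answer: 1/128 ≈ 0.0078125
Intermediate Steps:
X = 34
1/(X + (37 + k*(-19))) = 1/(34 + (37 - 3*(-19))) = 1/(34 + (37 + 57)) = 1/(34 + 94) = 1/128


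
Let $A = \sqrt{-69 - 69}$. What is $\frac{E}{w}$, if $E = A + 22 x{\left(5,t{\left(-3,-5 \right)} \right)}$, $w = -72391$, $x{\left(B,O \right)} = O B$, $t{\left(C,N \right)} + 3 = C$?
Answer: $\frac{60}{6581} - \frac{i \sqrt{138}}{72391} \approx 0.0091172 - 0.00016228 i$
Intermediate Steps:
$t{\left(C,N \right)} = -3 + C$
$x{\left(B,O \right)} = B O$
$A = i \sqrt{138}$ ($A = \sqrt{-138} = i \sqrt{138} \approx 11.747 i$)
$E = -660 + i \sqrt{138}$ ($E = i \sqrt{138} + 22 \cdot 5 \left(-3 - 3\right) = i \sqrt{138} + 22 \cdot 5 \left(-6\right) = i \sqrt{138} + 22 \left(-30\right) = i \sqrt{138} - 660 = -660 + i \sqrt{138} \approx -660.0 + 11.747 i$)
$\frac{E}{w} = \frac{-660 + i \sqrt{138}}{-72391} = \left(-660 + i \sqrt{138}\right) \left(- \frac{1}{72391}\right) = \frac{60}{6581} - \frac{i \sqrt{138}}{72391}$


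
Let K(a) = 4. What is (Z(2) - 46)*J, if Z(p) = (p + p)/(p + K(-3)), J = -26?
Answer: 3536/3 ≈ 1178.7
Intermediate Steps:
Z(p) = 2*p/(4 + p) (Z(p) = (p + p)/(p + 4) = (2*p)/(4 + p) = 2*p/(4 + p))
(Z(2) - 46)*J = (2*2/(4 + 2) - 46)*(-26) = (2*2/6 - 46)*(-26) = (2*2*(1/6) - 46)*(-26) = (2/3 - 46)*(-26) = -136/3*(-26) = 3536/3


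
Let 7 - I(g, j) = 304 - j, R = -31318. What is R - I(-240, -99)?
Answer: -30922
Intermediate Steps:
I(g, j) = -297 + j (I(g, j) = 7 - (304 - j) = 7 + (-304 + j) = -297 + j)
R - I(-240, -99) = -31318 - (-297 - 99) = -31318 - 1*(-396) = -31318 + 396 = -30922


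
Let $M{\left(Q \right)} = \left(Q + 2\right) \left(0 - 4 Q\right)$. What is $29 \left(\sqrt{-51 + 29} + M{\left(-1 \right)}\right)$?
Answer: $116 + 29 i \sqrt{22} \approx 116.0 + 136.02 i$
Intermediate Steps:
$M{\left(Q \right)} = - 4 Q \left(2 + Q\right)$ ($M{\left(Q \right)} = \left(2 + Q\right) \left(- 4 Q\right) = - 4 Q \left(2 + Q\right)$)
$29 \left(\sqrt{-51 + 29} + M{\left(-1 \right)}\right) = 29 \left(\sqrt{-51 + 29} - - 4 \left(2 - 1\right)\right) = 29 \left(\sqrt{-22} - \left(-4\right) 1\right) = 29 \left(i \sqrt{22} + 4\right) = 29 \left(4 + i \sqrt{22}\right) = 116 + 29 i \sqrt{22}$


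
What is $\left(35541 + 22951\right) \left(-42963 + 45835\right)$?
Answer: $167989024$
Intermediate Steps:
$\left(35541 + 22951\right) \left(-42963 + 45835\right) = 58492 \cdot 2872 = 167989024$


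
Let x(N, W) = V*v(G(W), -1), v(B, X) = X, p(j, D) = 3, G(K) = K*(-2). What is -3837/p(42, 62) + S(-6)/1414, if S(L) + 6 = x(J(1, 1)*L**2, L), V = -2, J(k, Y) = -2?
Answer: -904255/707 ≈ -1279.0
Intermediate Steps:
G(K) = -2*K
x(N, W) = 2 (x(N, W) = -2*(-1) = 2)
S(L) = -4 (S(L) = -6 + 2 = -4)
-3837/p(42, 62) + S(-6)/1414 = -3837/3 - 4/1414 = -3837*1/3 - 4*1/1414 = -1279 - 2/707 = -904255/707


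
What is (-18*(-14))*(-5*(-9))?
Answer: 11340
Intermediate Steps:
(-18*(-14))*(-5*(-9)) = 252*45 = 11340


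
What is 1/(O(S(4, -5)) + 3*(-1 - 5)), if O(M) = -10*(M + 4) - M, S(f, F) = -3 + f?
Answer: -1/69 ≈ -0.014493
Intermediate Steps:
O(M) = -40 - 11*M (O(M) = -10*(4 + M) - M = (-40 - 10*M) - M = -40 - 11*M)
1/(O(S(4, -5)) + 3*(-1 - 5)) = 1/((-40 - 11*(-3 + 4)) + 3*(-1 - 5)) = 1/((-40 - 11*1) + 3*(-6)) = 1/((-40 - 11) - 18) = 1/(-51 - 18) = 1/(-69) = -1/69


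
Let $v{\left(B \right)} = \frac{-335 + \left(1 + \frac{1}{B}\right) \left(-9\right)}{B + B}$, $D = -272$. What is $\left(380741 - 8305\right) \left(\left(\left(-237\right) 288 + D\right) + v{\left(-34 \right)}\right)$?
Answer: $- \frac{867693993373}{34} \approx -2.552 \cdot 10^{10}$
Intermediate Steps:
$v{\left(B \right)} = \frac{-344 - \frac{9}{B}}{2 B}$ ($v{\left(B \right)} = \frac{-335 - \left(9 + \frac{9}{B}\right)}{2 B} = \left(-344 - \frac{9}{B}\right) \frac{1}{2 B} = \frac{-344 - \frac{9}{B}}{2 B}$)
$\left(380741 - 8305\right) \left(\left(\left(-237\right) 288 + D\right) + v{\left(-34 \right)}\right) = \left(380741 - 8305\right) \left(\left(\left(-237\right) 288 - 272\right) + \frac{-9 - -11696}{2 \cdot 1156}\right) = 372436 \left(\left(-68256 - 272\right) + \frac{1}{2} \cdot \frac{1}{1156} \left(-9 + 11696\right)\right) = 372436 \left(-68528 + \frac{1}{2} \cdot \frac{1}{1156} \cdot 11687\right) = 372436 \left(-68528 + \frac{11687}{2312}\right) = 372436 \left(- \frac{158425049}{2312}\right) = - \frac{867693993373}{34}$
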